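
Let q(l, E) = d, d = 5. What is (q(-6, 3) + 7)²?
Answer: 144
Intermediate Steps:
q(l, E) = 5
(q(-6, 3) + 7)² = (5 + 7)² = 12² = 144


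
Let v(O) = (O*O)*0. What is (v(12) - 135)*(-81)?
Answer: 10935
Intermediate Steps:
v(O) = 0 (v(O) = O²*0 = 0)
(v(12) - 135)*(-81) = (0 - 135)*(-81) = -135*(-81) = 10935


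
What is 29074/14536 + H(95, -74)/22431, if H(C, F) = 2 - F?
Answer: 326631815/163028508 ≈ 2.0035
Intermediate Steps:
29074/14536 + H(95, -74)/22431 = 29074/14536 + (2 - 1*(-74))/22431 = 29074*(1/14536) + (2 + 74)*(1/22431) = 14537/7268 + 76*(1/22431) = 14537/7268 + 76/22431 = 326631815/163028508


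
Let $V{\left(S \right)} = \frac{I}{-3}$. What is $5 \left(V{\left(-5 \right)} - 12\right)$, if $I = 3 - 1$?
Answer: $- \frac{190}{3} \approx -63.333$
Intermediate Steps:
$I = 2$
$V{\left(S \right)} = - \frac{2}{3}$ ($V{\left(S \right)} = \frac{2}{-3} = 2 \left(- \frac{1}{3}\right) = - \frac{2}{3}$)
$5 \left(V{\left(-5 \right)} - 12\right) = 5 \left(- \frac{2}{3} - 12\right) = 5 \left(- \frac{38}{3}\right) = - \frac{190}{3}$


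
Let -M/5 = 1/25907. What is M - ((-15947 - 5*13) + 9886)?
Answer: 158706277/25907 ≈ 6126.0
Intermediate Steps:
M = -5/25907 ≈ -0.00019300
M - ((-15947 - 5*13) + 9886) = -5/25907 - ((-15947 - 5*13) + 9886) = -5/25907 - ((-15947 - 65) + 9886) = -5/25907 - (-16012 + 9886) = -5/25907 - 1*(-6126) = -5/25907 + 6126 = 158706277/25907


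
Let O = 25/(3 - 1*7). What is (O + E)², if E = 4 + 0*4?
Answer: 81/16 ≈ 5.0625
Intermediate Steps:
O = -25/4 (O = 25/(3 - 7) = 25/(-4) = 25*(-¼) = -25/4 ≈ -6.2500)
E = 4 (E = 4 + 0 = 4)
(O + E)² = (-25/4 + 4)² = (-9/4)² = 81/16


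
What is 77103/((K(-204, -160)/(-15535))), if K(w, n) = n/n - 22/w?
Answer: -122175100710/113 ≈ -1.0812e+9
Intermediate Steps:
K(w, n) = 1 - 22/w
77103/((K(-204, -160)/(-15535))) = 77103/((((-22 - 204)/(-204))/(-15535))) = 77103/((-1/204*(-226)*(-1/15535))) = 77103/(((113/102)*(-1/15535))) = 77103/(-113/1584570) = 77103*(-1584570/113) = -122175100710/113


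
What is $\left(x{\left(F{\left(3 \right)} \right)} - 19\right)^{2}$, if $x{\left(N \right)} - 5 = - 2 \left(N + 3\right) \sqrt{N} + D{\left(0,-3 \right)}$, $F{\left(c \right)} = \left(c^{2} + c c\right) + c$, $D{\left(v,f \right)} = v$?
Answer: $48580 + 1344 \sqrt{21} \approx 54739.0$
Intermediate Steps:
$F{\left(c \right)} = c + 2 c^{2}$ ($F{\left(c \right)} = \left(c^{2} + c^{2}\right) + c = 2 c^{2} + c = c + 2 c^{2}$)
$x{\left(N \right)} = 5 + \sqrt{N} \left(-6 - 2 N\right)$ ($x{\left(N \right)} = 5 + \left(- 2 \left(N + 3\right) \sqrt{N} + 0\right) = 5 + \left(- 2 \left(3 + N\right) \sqrt{N} + 0\right) = 5 + \left(\left(-6 - 2 N\right) \sqrt{N} + 0\right) = 5 + \left(\sqrt{N} \left(-6 - 2 N\right) + 0\right) = 5 + \sqrt{N} \left(-6 - 2 N\right)$)
$\left(x{\left(F{\left(3 \right)} \right)} - 19\right)^{2} = \left(\left(5 - 6 \sqrt{3 \left(1 + 2 \cdot 3\right)} - 2 \left(3 \left(1 + 2 \cdot 3\right)\right)^{\frac{3}{2}}\right) - 19\right)^{2} = \left(\left(5 - 6 \sqrt{3 \left(1 + 6\right)} - 2 \left(3 \left(1 + 6\right)\right)^{\frac{3}{2}}\right) - 19\right)^{2} = \left(\left(5 - 6 \sqrt{3 \cdot 7} - 2 \left(3 \cdot 7\right)^{\frac{3}{2}}\right) - 19\right)^{2} = \left(\left(5 - 6 \sqrt{21} - 2 \cdot 21^{\frac{3}{2}}\right) - 19\right)^{2} = \left(\left(5 - 6 \sqrt{21} - 2 \cdot 21 \sqrt{21}\right) - 19\right)^{2} = \left(\left(5 - 6 \sqrt{21} - 42 \sqrt{21}\right) - 19\right)^{2} = \left(\left(5 - 48 \sqrt{21}\right) - 19\right)^{2} = \left(-14 - 48 \sqrt{21}\right)^{2}$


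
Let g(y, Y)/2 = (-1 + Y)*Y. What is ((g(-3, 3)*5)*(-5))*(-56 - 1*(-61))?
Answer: -1500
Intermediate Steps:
g(y, Y) = 2*Y*(-1 + Y) (g(y, Y) = 2*((-1 + Y)*Y) = 2*(Y*(-1 + Y)) = 2*Y*(-1 + Y))
((g(-3, 3)*5)*(-5))*(-56 - 1*(-61)) = (((2*3*(-1 + 3))*5)*(-5))*(-56 - 1*(-61)) = (((2*3*2)*5)*(-5))*(-56 + 61) = ((12*5)*(-5))*5 = (60*(-5))*5 = -300*5 = -1500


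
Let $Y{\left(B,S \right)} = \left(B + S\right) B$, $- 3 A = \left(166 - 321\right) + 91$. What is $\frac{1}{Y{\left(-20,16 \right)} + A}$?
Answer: $\frac{3}{304} \approx 0.0098684$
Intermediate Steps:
$A = \frac{64}{3}$ ($A = - \frac{\left(166 - 321\right) + 91}{3} = - \frac{-155 + 91}{3} = \left(- \frac{1}{3}\right) \left(-64\right) = \frac{64}{3} \approx 21.333$)
$Y{\left(B,S \right)} = B \left(B + S\right)$
$\frac{1}{Y{\left(-20,16 \right)} + A} = \frac{1}{- 20 \left(-20 + 16\right) + \frac{64}{3}} = \frac{1}{\left(-20\right) \left(-4\right) + \frac{64}{3}} = \frac{1}{80 + \frac{64}{3}} = \frac{1}{\frac{304}{3}} = \frac{3}{304}$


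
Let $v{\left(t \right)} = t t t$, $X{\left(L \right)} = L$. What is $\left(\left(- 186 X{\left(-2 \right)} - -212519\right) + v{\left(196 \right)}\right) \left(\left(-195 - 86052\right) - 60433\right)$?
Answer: $-1135659192360$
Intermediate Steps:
$v{\left(t \right)} = t^{3}$ ($v{\left(t \right)} = t^{2} t = t^{3}$)
$\left(\left(- 186 X{\left(-2 \right)} - -212519\right) + v{\left(196 \right)}\right) \left(\left(-195 - 86052\right) - 60433\right) = \left(\left(\left(-186\right) \left(-2\right) - -212519\right) + 196^{3}\right) \left(\left(-195 - 86052\right) - 60433\right) = \left(\left(372 + 212519\right) + 7529536\right) \left(\left(-195 - 86052\right) - 60433\right) = \left(212891 + 7529536\right) \left(-86247 - 60433\right) = 7742427 \left(-146680\right) = -1135659192360$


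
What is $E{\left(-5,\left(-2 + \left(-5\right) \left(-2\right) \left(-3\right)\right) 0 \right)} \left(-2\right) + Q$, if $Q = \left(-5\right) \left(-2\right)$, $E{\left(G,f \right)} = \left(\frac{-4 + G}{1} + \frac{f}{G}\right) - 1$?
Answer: $30$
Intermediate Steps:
$E{\left(G,f \right)} = -5 + G + \frac{f}{G}$ ($E{\left(G,f \right)} = \left(\left(-4 + G\right) 1 + \frac{f}{G}\right) - 1 = \left(\left(-4 + G\right) + \frac{f}{G}\right) - 1 = \left(-4 + G + \frac{f}{G}\right) - 1 = -5 + G + \frac{f}{G}$)
$Q = 10$
$E{\left(-5,\left(-2 + \left(-5\right) \left(-2\right) \left(-3\right)\right) 0 \right)} \left(-2\right) + Q = \left(-5 - 5 + \frac{\left(-2 + \left(-5\right) \left(-2\right) \left(-3\right)\right) 0}{-5}\right) \left(-2\right) + 10 = \left(-5 - 5 + \left(-2 + 10 \left(-3\right)\right) 0 \left(- \frac{1}{5}\right)\right) \left(-2\right) + 10 = \left(-5 - 5 + \left(-2 - 30\right) 0 \left(- \frac{1}{5}\right)\right) \left(-2\right) + 10 = \left(-5 - 5 + \left(-32\right) 0 \left(- \frac{1}{5}\right)\right) \left(-2\right) + 10 = \left(-5 - 5 + 0 \left(- \frac{1}{5}\right)\right) \left(-2\right) + 10 = \left(-5 - 5 + 0\right) \left(-2\right) + 10 = \left(-10\right) \left(-2\right) + 10 = 20 + 10 = 30$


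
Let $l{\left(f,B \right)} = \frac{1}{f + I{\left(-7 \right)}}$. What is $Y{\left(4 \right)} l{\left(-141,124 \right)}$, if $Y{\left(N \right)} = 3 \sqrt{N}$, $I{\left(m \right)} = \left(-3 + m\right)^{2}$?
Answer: $- \frac{6}{41} \approx -0.14634$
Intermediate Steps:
$l{\left(f,B \right)} = \frac{1}{100 + f}$ ($l{\left(f,B \right)} = \frac{1}{f + \left(-3 - 7\right)^{2}} = \frac{1}{f + \left(-10\right)^{2}} = \frac{1}{f + 100} = \frac{1}{100 + f}$)
$Y{\left(4 \right)} l{\left(-141,124 \right)} = \frac{3 \sqrt{4}}{100 - 141} = \frac{3 \cdot 2}{-41} = 6 \left(- \frac{1}{41}\right) = - \frac{6}{41}$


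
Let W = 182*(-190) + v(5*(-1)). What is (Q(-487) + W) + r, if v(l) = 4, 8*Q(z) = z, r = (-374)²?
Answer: 841913/8 ≈ 1.0524e+5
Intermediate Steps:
r = 139876
Q(z) = z/8
W = -34576 (W = 182*(-190) + 4 = -34580 + 4 = -34576)
(Q(-487) + W) + r = ((⅛)*(-487) - 34576) + 139876 = (-487/8 - 34576) + 139876 = -277095/8 + 139876 = 841913/8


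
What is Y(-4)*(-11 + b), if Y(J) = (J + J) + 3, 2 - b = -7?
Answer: 10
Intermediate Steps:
b = 9 (b = 2 - 1*(-7) = 2 + 7 = 9)
Y(J) = 3 + 2*J (Y(J) = 2*J + 3 = 3 + 2*J)
Y(-4)*(-11 + b) = (3 + 2*(-4))*(-11 + 9) = (3 - 8)*(-2) = -5*(-2) = 10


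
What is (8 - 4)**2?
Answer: 16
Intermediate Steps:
(8 - 4)**2 = 4**2 = 16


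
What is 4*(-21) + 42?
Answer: -42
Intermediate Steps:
4*(-21) + 42 = -84 + 42 = -42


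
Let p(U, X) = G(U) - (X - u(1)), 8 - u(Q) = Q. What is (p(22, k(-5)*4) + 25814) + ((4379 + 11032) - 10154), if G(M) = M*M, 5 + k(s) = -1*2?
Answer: 31590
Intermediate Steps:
u(Q) = 8 - Q
k(s) = -7 (k(s) = -5 - 1*2 = -5 - 2 = -7)
G(M) = M**2
p(U, X) = 7 + U**2 - X (p(U, X) = U**2 - (X - (8 - 1*1)) = U**2 - (X - (8 - 1)) = U**2 - (X - 1*7) = U**2 - (X - 7) = U**2 - (-7 + X) = U**2 + (7 - X) = 7 + U**2 - X)
(p(22, k(-5)*4) + 25814) + ((4379 + 11032) - 10154) = ((7 + 22**2 - (-7)*4) + 25814) + ((4379 + 11032) - 10154) = ((7 + 484 - 1*(-28)) + 25814) + (15411 - 10154) = ((7 + 484 + 28) + 25814) + 5257 = (519 + 25814) + 5257 = 26333 + 5257 = 31590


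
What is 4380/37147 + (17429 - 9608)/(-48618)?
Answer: -8619983/200668094 ≈ -0.042956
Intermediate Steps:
4380/37147 + (17429 - 9608)/(-48618) = 4380*(1/37147) + 7821*(-1/48618) = 4380/37147 - 869/5402 = -8619983/200668094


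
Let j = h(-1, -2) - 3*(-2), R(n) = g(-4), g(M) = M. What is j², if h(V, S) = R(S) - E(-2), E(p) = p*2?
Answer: 36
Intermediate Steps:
R(n) = -4
E(p) = 2*p
h(V, S) = 0 (h(V, S) = -4 - 2*(-2) = -4 - 1*(-4) = -4 + 4 = 0)
j = 6 (j = 0 - 3*(-2) = 0 + 6 = 6)
j² = 6² = 36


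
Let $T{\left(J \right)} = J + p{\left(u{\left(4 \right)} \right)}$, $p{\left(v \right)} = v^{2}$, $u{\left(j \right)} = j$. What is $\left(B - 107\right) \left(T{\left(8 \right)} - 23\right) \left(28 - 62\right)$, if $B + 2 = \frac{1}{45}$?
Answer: $\frac{166736}{45} \approx 3705.2$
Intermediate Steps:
$B = - \frac{89}{45}$ ($B = -2 + \frac{1}{45} = - \frac{89}{45} \approx -1.9778$)
$T{\left(J \right)} = 16 + J$ ($T{\left(J \right)} = J + 4^{2} = J + 16 = 16 + J$)
$\left(B - 107\right) \left(T{\left(8 \right)} - 23\right) \left(28 - 62\right) = \left(- \frac{89}{45} - 107\right) \left(\left(16 + 8\right) - 23\right) \left(28 - 62\right) = - \frac{4904 \left(24 - 23\right) \left(-34\right)}{45} = - \frac{4904 \cdot 1 \left(-34\right)}{45} = \left(- \frac{4904}{45}\right) \left(-34\right) = \frac{166736}{45}$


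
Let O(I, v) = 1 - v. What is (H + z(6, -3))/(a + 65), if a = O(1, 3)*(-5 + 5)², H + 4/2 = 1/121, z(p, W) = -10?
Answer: -1451/7865 ≈ -0.18449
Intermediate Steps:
H = -241/121 (H = -2 + 1/121 = -241/121 ≈ -1.9917)
a = 0 (a = (1 - 1*3)*(-5 + 5)² = (1 - 3)*0² = -2*0 = 0)
(H + z(6, -3))/(a + 65) = (-241/121 - 10)/(0 + 65) = -1451/121/65 = -1451/121*1/65 = -1451/7865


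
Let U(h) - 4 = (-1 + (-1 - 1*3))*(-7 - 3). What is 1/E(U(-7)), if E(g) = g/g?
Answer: 1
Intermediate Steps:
U(h) = 54 (U(h) = 4 + (-1 + (-1 - 1*3))*(-7 - 3) = 4 + (-1 + (-1 - 3))*(-10) = 4 + (-1 - 4)*(-10) = 4 - 5*(-10) = 4 + 50 = 54)
E(g) = 1
1/E(U(-7)) = 1/1 = 1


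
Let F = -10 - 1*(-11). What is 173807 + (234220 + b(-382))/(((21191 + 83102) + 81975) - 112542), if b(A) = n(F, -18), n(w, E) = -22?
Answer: 6407164540/36863 ≈ 1.7381e+5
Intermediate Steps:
F = 1 (F = -10 + 11 = 1)
b(A) = -22
173807 + (234220 + b(-382))/(((21191 + 83102) + 81975) - 112542) = 173807 + (234220 - 22)/(((21191 + 83102) + 81975) - 112542) = 173807 + 234198/((104293 + 81975) - 112542) = 173807 + 234198/(186268 - 112542) = 173807 + 234198/73726 = 173807 + 234198*(1/73726) = 173807 + 117099/36863 = 6407164540/36863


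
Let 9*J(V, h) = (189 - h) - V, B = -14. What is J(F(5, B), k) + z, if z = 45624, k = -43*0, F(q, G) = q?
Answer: 410800/9 ≈ 45644.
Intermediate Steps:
k = 0
J(V, h) = 21 - V/9 - h/9 (J(V, h) = ((189 - h) - V)/9 = (189 - V - h)/9 = 21 - V/9 - h/9)
J(F(5, B), k) + z = (21 - 1/9*5 - 1/9*0) + 45624 = (21 - 5/9 + 0) + 45624 = 184/9 + 45624 = 410800/9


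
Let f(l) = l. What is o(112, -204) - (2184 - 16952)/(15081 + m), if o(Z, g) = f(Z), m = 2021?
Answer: 965096/8551 ≈ 112.86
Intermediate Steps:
o(Z, g) = Z
o(112, -204) - (2184 - 16952)/(15081 + m) = 112 - (2184 - 16952)/(15081 + 2021) = 112 - (-14768)/17102 = 112 - 1*(-7384/8551) = 112 + 7384/8551 = 965096/8551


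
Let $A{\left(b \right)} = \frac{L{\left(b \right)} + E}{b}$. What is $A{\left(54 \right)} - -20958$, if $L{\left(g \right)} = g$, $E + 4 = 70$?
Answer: $\frac{188642}{9} \approx 20960.0$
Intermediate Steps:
$E = 66$ ($E = -4 + 70 = 66$)
$A{\left(b \right)} = \frac{66 + b}{b}$ ($A{\left(b \right)} = \frac{b + 66}{b} = \frac{66 + b}{b}$)
$A{\left(54 \right)} - -20958 = \frac{66 + 54}{54} - -20958 = \frac{1}{54} \cdot 120 + 20958 = \frac{20}{9} + 20958 = \frac{188642}{9}$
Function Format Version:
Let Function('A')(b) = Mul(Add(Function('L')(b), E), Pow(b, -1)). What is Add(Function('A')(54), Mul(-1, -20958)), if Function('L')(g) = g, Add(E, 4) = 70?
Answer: Rational(188642, 9) ≈ 20960.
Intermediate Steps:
E = 66 (E = Add(-4, 70) = 66)
Function('A')(b) = Mul(Pow(b, -1), Add(66, b)) (Function('A')(b) = Mul(Add(b, 66), Pow(b, -1)) = Mul(Add(66, b), Pow(b, -1)) = Mul(Pow(b, -1), Add(66, b)))
Add(Function('A')(54), Mul(-1, -20958)) = Add(Mul(Pow(54, -1), Add(66, 54)), Mul(-1, -20958)) = Add(Mul(Rational(1, 54), 120), 20958) = Add(Rational(20, 9), 20958) = Rational(188642, 9)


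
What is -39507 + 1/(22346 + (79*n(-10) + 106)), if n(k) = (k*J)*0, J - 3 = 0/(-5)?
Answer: -887011163/22452 ≈ -39507.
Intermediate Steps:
J = 3 (J = 3 + 0/(-5) = 3 + 0*(-1/5) = 3 + 0 = 3)
n(k) = 0 (n(k) = (k*3)*0 = (3*k)*0 = 0)
-39507 + 1/(22346 + (79*n(-10) + 106)) = -39507 + 1/(22346 + (79*0 + 106)) = -39507 + 1/(22346 + (0 + 106)) = -39507 + 1/(22346 + 106) = -39507 + 1/22452 = -887011163/22452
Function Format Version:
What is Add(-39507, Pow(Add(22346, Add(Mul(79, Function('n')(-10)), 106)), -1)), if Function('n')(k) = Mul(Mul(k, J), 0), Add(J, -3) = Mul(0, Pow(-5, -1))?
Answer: Rational(-887011163, 22452) ≈ -39507.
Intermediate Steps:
J = 3 (J = Add(3, Mul(0, Pow(-5, -1))) = Add(3, Mul(0, Rational(-1, 5))) = Add(3, 0) = 3)
Function('n')(k) = 0 (Function('n')(k) = Mul(Mul(k, 3), 0) = Mul(Mul(3, k), 0) = 0)
Add(-39507, Pow(Add(22346, Add(Mul(79, Function('n')(-10)), 106)), -1)) = Add(-39507, Pow(Add(22346, Add(Mul(79, 0), 106)), -1)) = Add(-39507, Pow(Add(22346, Add(0, 106)), -1)) = Add(-39507, Pow(Add(22346, 106), -1)) = Add(-39507, Pow(22452, -1)) = Add(-39507, Rational(1, 22452)) = Rational(-887011163, 22452)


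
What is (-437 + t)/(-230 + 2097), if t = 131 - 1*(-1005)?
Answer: 699/1867 ≈ 0.37440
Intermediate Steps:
t = 1136 (t = 131 + 1005 = 1136)
(-437 + t)/(-230 + 2097) = (-437 + 1136)/(-230 + 2097) = 699/1867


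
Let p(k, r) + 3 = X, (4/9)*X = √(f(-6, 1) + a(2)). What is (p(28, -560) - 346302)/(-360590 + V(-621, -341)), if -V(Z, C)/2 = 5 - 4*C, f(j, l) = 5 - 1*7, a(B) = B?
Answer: 346305/363328 ≈ 0.95315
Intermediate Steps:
f(j, l) = -2 (f(j, l) = 5 - 7 = -2)
V(Z, C) = -10 + 8*C (V(Z, C) = -2*(5 - 4*C) = -10 + 8*C)
X = 0 (X = 9*√(-2 + 2)/4 = 9*√0/4 = (9/4)*0 = 0)
p(k, r) = -3 (p(k, r) = -3 + 0 = -3)
(p(28, -560) - 346302)/(-360590 + V(-621, -341)) = (-3 - 346302)/(-360590 + (-10 + 8*(-341))) = -346305/(-360590 + (-10 - 2728)) = -346305/(-360590 - 2738) = -346305/(-363328) = -346305*(-1/363328) = 346305/363328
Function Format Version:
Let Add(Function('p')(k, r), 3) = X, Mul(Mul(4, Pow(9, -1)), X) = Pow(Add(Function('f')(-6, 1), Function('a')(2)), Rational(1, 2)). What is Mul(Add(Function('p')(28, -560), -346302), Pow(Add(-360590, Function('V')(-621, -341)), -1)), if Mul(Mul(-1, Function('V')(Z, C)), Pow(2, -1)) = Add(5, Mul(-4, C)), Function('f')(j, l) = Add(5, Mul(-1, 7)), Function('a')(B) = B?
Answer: Rational(346305, 363328) ≈ 0.95315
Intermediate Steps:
Function('f')(j, l) = -2 (Function('f')(j, l) = Add(5, -7) = -2)
Function('V')(Z, C) = Add(-10, Mul(8, C)) (Function('V')(Z, C) = Mul(-2, Add(5, Mul(-4, C))) = Add(-10, Mul(8, C)))
X = 0 (X = Mul(Rational(9, 4), Pow(Add(-2, 2), Rational(1, 2))) = Mul(Rational(9, 4), Pow(0, Rational(1, 2))) = Mul(Rational(9, 4), 0) = 0)
Function('p')(k, r) = -3 (Function('p')(k, r) = Add(-3, 0) = -3)
Mul(Add(Function('p')(28, -560), -346302), Pow(Add(-360590, Function('V')(-621, -341)), -1)) = Mul(Add(-3, -346302), Pow(Add(-360590, Add(-10, Mul(8, -341))), -1)) = Mul(-346305, Pow(Add(-360590, Add(-10, -2728)), -1)) = Mul(-346305, Pow(Add(-360590, -2738), -1)) = Mul(-346305, Pow(-363328, -1)) = Mul(-346305, Rational(-1, 363328)) = Rational(346305, 363328)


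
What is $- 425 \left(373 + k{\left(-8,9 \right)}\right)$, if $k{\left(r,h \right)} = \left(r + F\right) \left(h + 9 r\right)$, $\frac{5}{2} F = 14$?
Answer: $-222785$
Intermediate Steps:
$F = \frac{28}{5}$ ($F = \frac{2}{5} \cdot 14 = \frac{28}{5} \approx 5.6$)
$k{\left(r,h \right)} = \left(\frac{28}{5} + r\right) \left(h + 9 r\right)$ ($k{\left(r,h \right)} = \left(r + \frac{28}{5}\right) \left(h + 9 r\right) = \left(\frac{28}{5} + r\right) \left(h + 9 r\right)$)
$- 425 \left(373 + k{\left(-8,9 \right)}\right) = - 425 \left(373 + \left(9 \left(-8\right)^{2} + \frac{28}{5} \cdot 9 + \frac{252}{5} \left(-8\right) + 9 \left(-8\right)\right)\right) = - 425 \left(373 + \left(9 \cdot 64 + \frac{252}{5} - \frac{2016}{5} - 72\right)\right) = - 425 \left(373 + \left(576 + \frac{252}{5} - \frac{2016}{5} - 72\right)\right) = - 425 \left(373 + \frac{756}{5}\right) = \left(-425\right) \frac{2621}{5} = -222785$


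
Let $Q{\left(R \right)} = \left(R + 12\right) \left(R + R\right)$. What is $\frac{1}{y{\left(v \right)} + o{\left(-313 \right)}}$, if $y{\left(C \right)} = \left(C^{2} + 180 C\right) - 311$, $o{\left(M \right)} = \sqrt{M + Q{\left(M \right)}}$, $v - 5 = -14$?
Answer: $- \frac{1850}{3234387} - \frac{\sqrt{188113}}{3234387} \approx -0.00070607$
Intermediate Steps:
$Q{\left(R \right)} = 2 R \left(12 + R\right)$ ($Q{\left(R \right)} = \left(12 + R\right) 2 R = 2 R \left(12 + R\right)$)
$v = -9$ ($v = 5 - 14 = -9$)
$o{\left(M \right)} = \sqrt{M + 2 M \left(12 + M\right)}$
$y{\left(C \right)} = -311 + C^{2} + 180 C$
$\frac{1}{y{\left(v \right)} + o{\left(-313 \right)}} = \frac{1}{\left(-311 + \left(-9\right)^{2} + 180 \left(-9\right)\right) + \sqrt{- 313 \left(25 + 2 \left(-313\right)\right)}} = \frac{1}{\left(-311 + 81 - 1620\right) + \sqrt{- 313 \left(25 - 626\right)}} = \frac{1}{-1850 + \sqrt{\left(-313\right) \left(-601\right)}} = \frac{1}{-1850 + \sqrt{188113}}$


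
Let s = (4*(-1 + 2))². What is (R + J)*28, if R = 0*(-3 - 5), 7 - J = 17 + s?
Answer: -728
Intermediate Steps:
s = 16 (s = (4*1)² = 4² = 16)
J = -26 (J = 7 - (17 + 16) = 7 - 1*33 = 7 - 33 = -26)
R = 0 (R = 0*(-8) = 0)
(R + J)*28 = (0 - 26)*28 = -26*28 = -728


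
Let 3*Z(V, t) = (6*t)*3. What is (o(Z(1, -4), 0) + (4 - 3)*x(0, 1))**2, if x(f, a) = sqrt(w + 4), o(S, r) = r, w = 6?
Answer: 10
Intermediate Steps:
Z(V, t) = 6*t (Z(V, t) = ((6*t)*3)/3 = (18*t)/3 = 6*t)
x(f, a) = sqrt(10) (x(f, a) = sqrt(6 + 4) = sqrt(10))
(o(Z(1, -4), 0) + (4 - 3)*x(0, 1))**2 = (0 + (4 - 3)*sqrt(10))**2 = (0 + 1*sqrt(10))**2 = (0 + sqrt(10))**2 = (sqrt(10))**2 = 10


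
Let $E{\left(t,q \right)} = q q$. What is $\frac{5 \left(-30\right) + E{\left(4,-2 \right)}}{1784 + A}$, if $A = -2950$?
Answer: $\frac{73}{583} \approx 0.12521$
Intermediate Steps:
$E{\left(t,q \right)} = q^{2}$
$\frac{5 \left(-30\right) + E{\left(4,-2 \right)}}{1784 + A} = \frac{5 \left(-30\right) + \left(-2\right)^{2}}{1784 - 2950} = \frac{-150 + 4}{-1166} = \left(-146\right) \left(- \frac{1}{1166}\right) = \frac{73}{583}$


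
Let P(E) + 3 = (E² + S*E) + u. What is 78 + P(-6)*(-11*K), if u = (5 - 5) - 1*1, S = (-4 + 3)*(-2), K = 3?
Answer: -582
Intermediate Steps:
S = 2 (S = -1*(-2) = 2)
u = -1 (u = 0 - 1 = -1)
P(E) = -4 + E² + 2*E (P(E) = -3 + ((E² + 2*E) - 1) = -3 + (-1 + E² + 2*E) = -4 + E² + 2*E)
78 + P(-6)*(-11*K) = 78 + (-4 + (-6)² + 2*(-6))*(-11*3) = 78 + (-4 + 36 - 12)*(-33) = 78 + 20*(-33) = 78 - 660 = -582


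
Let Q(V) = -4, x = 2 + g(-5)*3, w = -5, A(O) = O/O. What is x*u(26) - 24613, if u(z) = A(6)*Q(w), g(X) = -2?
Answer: -24597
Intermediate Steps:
A(O) = 1
x = -4 (x = 2 - 2*3 = 2 - 6 = -4)
u(z) = -4 (u(z) = 1*(-4) = -4)
x*u(26) - 24613 = -4*(-4) - 24613 = 16 - 24613 = -24597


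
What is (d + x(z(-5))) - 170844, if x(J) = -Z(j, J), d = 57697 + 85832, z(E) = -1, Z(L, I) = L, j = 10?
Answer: -27325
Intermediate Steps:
d = 143529
x(J) = -10 (x(J) = -1*10 = -10)
(d + x(z(-5))) - 170844 = (143529 - 10) - 170844 = 143519 - 170844 = -27325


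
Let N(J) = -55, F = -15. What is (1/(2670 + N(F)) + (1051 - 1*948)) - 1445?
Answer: -3509329/2615 ≈ -1342.0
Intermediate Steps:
(1/(2670 + N(F)) + (1051 - 1*948)) - 1445 = (1/(2670 - 55) + (1051 - 1*948)) - 1445 = (1/2615 + (1051 - 948)) - 1445 = (1/2615 + 103) - 1445 = 269346/2615 - 1445 = -3509329/2615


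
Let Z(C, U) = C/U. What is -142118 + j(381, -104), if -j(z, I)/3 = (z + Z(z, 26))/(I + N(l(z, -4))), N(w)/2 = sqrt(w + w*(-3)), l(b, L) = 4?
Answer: -128464385/904 + 10287*I*sqrt(2)/23504 ≈ -1.4211e+5 + 0.61896*I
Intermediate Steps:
N(w) = 2*sqrt(2)*sqrt(-w) (N(w) = 2*sqrt(w + w*(-3)) = 2*sqrt(w - 3*w) = 2*sqrt(-2*w) = 2*(sqrt(2)*sqrt(-w)) = 2*sqrt(2)*sqrt(-w))
j(z, I) = -81*z/(26*(I + 4*I*sqrt(2))) (j(z, I) = -3*(z + z/26)/(I + 2*sqrt(2)*sqrt(-1*4)) = -3*(z + z*(1/26))/(I + 2*sqrt(2)*sqrt(-4)) = -3*(z + z/26)/(I + 2*sqrt(2)*(2*I)) = -3*27*z/26/(I + 4*I*sqrt(2)) = -81*z/(26*(I + 4*I*sqrt(2))))
-142118 + j(381, -104) = -142118 - 81*381/(26*(-104) + 104*I*sqrt(2)) = -142118 - 81*381/(-2704 + 104*I*sqrt(2)) = -142118 - 30861/(-2704 + 104*I*sqrt(2))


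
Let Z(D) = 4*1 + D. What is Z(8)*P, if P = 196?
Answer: 2352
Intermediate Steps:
Z(D) = 4 + D
Z(8)*P = (4 + 8)*196 = 12*196 = 2352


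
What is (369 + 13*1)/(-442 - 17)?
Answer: -382/459 ≈ -0.83224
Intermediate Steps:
(369 + 13*1)/(-442 - 17) = (369 + 13)/(-459) = 382*(-1/459) = -382/459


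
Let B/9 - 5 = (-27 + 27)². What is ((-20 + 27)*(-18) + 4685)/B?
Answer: 4559/45 ≈ 101.31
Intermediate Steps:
B = 45 (B = 45 + 9*(-27 + 27)² = 45 + 9*0² = 45 + 9*0 = 45 + 0 = 45)
((-20 + 27)*(-18) + 4685)/B = ((-20 + 27)*(-18) + 4685)/45 = (7*(-18) + 4685)*(1/45) = (-126 + 4685)*(1/45) = 4559*(1/45) = 4559/45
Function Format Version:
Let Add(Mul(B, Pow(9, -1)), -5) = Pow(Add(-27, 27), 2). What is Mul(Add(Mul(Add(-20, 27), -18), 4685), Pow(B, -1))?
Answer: Rational(4559, 45) ≈ 101.31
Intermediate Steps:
B = 45 (B = Add(45, Mul(9, Pow(Add(-27, 27), 2))) = Add(45, Mul(9, Pow(0, 2))) = Add(45, Mul(9, 0)) = Add(45, 0) = 45)
Mul(Add(Mul(Add(-20, 27), -18), 4685), Pow(B, -1)) = Mul(Add(Mul(Add(-20, 27), -18), 4685), Pow(45, -1)) = Mul(Add(Mul(7, -18), 4685), Rational(1, 45)) = Mul(Add(-126, 4685), Rational(1, 45)) = Mul(4559, Rational(1, 45)) = Rational(4559, 45)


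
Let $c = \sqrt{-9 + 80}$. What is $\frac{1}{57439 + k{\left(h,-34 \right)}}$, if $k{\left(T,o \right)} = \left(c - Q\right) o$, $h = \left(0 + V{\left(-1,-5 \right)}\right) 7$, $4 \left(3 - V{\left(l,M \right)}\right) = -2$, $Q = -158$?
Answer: $\frac{52067}{2710890413} + \frac{34 \sqrt{71}}{2710890413} \approx 1.9312 \cdot 10^{-5}$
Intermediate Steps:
$c = \sqrt{71} \approx 8.4261$
$V{\left(l,M \right)} = \frac{7}{2}$ ($V{\left(l,M \right)} = 3 - - \frac{1}{2} = 3 + \frac{1}{2} = \frac{7}{2}$)
$h = \frac{49}{2}$ ($h = \left(0 + \frac{7}{2}\right) 7 = \frac{7}{2} \cdot 7 = \frac{49}{2} \approx 24.5$)
$k{\left(T,o \right)} = o \left(158 + \sqrt{71}\right)$ ($k{\left(T,o \right)} = \left(\sqrt{71} - -158\right) o = \left(\sqrt{71} + 158\right) o = \left(158 + \sqrt{71}\right) o = o \left(158 + \sqrt{71}\right)$)
$\frac{1}{57439 + k{\left(h,-34 \right)}} = \frac{1}{57439 - 34 \left(158 + \sqrt{71}\right)} = \frac{1}{57439 - \left(5372 + 34 \sqrt{71}\right)} = \frac{1}{52067 - 34 \sqrt{71}}$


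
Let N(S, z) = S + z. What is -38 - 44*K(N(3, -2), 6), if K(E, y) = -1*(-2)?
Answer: -126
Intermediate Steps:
K(E, y) = 2
-38 - 44*K(N(3, -2), 6) = -38 - 44*2 = -38 - 88 = -126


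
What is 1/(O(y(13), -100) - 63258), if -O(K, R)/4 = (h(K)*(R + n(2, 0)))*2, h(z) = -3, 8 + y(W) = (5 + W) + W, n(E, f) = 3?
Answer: -1/65586 ≈ -1.5247e-5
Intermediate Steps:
y(W) = -3 + 2*W (y(W) = -8 + ((5 + W) + W) = -8 + (5 + 2*W) = -3 + 2*W)
O(K, R) = 72 + 24*R (O(K, R) = -4*(-3*(R + 3))*2 = -4*(-3*(3 + R))*2 = -4*(-9 - 3*R)*2 = -4*(-18 - 6*R) = 72 + 24*R)
1/(O(y(13), -100) - 63258) = 1/((72 + 24*(-100)) - 63258) = 1/((72 - 2400) - 63258) = 1/(-2328 - 63258) = 1/(-65586) = -1/65586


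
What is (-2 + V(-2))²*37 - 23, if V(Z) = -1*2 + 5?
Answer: 14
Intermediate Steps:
V(Z) = 3 (V(Z) = -2 + 5 = 3)
(-2 + V(-2))²*37 - 23 = (-2 + 3)²*37 - 23 = 1²*37 - 23 = 1*37 - 23 = 37 - 23 = 14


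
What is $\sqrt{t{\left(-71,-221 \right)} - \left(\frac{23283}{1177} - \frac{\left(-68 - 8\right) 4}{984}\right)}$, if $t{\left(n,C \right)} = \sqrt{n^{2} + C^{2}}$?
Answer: $\frac{\sqrt{-421071520485 + 20958642441 \sqrt{53882}}}{144771} \approx 14.561$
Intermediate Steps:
$t{\left(n,C \right)} = \sqrt{C^{2} + n^{2}}$
$\sqrt{t{\left(-71,-221 \right)} - \left(\frac{23283}{1177} - \frac{\left(-68 - 8\right) 4}{984}\right)} = \sqrt{\sqrt{\left(-221\right)^{2} + \left(-71\right)^{2}} - \left(\frac{23283}{1177} - \frac{\left(-68 - 8\right) 4}{984}\right)} = \sqrt{\sqrt{48841 + 5041} - \left(\frac{23283}{1177} - \left(-76\right) 4 \cdot \frac{1}{984}\right)} = \sqrt{\sqrt{53882} - \frac{2908535}{144771}} = \sqrt{- \frac{2908535}{144771} + \sqrt{53882}}$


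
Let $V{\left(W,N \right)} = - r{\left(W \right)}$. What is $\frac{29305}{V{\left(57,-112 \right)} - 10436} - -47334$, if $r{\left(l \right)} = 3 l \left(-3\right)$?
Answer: $\frac{469665977}{9923} \approx 47331.0$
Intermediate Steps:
$r{\left(l \right)} = - 9 l$
$V{\left(W,N \right)} = 9 W$ ($V{\left(W,N \right)} = - \left(-9\right) W = 9 W$)
$\frac{29305}{V{\left(57,-112 \right)} - 10436} - -47334 = \frac{29305}{9 \cdot 57 - 10436} - -47334 = \frac{29305}{513 - 10436} + 47334 = \frac{29305}{-9923} + 47334 = 29305 \left(- \frac{1}{9923}\right) + 47334 = - \frac{29305}{9923} + 47334 = \frac{469665977}{9923}$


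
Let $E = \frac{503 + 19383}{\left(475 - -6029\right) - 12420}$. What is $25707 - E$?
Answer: $\frac{76051249}{2958} \approx 25710.0$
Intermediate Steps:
$E = - \frac{9943}{2958}$ ($E = \frac{19886}{\left(475 + 6029\right) - 12420} = \frac{19886}{6504 - 12420} = \frac{19886}{-5916} = 19886 \left(- \frac{1}{5916}\right) = - \frac{9943}{2958} \approx -3.3614$)
$25707 - E = 25707 - - \frac{9943}{2958} = 25707 + \frac{9943}{2958} = \frac{76051249}{2958}$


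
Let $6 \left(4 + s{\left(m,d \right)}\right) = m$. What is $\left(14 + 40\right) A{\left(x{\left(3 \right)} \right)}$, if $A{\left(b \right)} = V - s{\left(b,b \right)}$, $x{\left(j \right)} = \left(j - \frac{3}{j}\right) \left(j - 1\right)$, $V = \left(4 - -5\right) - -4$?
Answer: $882$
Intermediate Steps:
$s{\left(m,d \right)} = -4 + \frac{m}{6}$
$V = 13$ ($V = \left(4 + 5\right) + 4 = 9 + 4 = 13$)
$x{\left(j \right)} = \left(-1 + j\right) \left(j - \frac{3}{j}\right)$ ($x{\left(j \right)} = \left(j - \frac{3}{j}\right) \left(-1 + j\right) = \left(-1 + j\right) \left(j - \frac{3}{j}\right)$)
$A{\left(b \right)} = 17 - \frac{b}{6}$ ($A{\left(b \right)} = 13 - \left(-4 + \frac{b}{6}\right) = 17 - \frac{b}{6}$)
$\left(14 + 40\right) A{\left(x{\left(3 \right)} \right)} = \left(14 + 40\right) \left(17 - \frac{-3 + 3^{2} - 3 + \frac{3}{3}}{6}\right) = 54 \left(17 - \frac{-3 + 9 - 3 + 3 \cdot \frac{1}{3}}{6}\right) = 54 \left(17 - \frac{-3 + 9 - 3 + 1}{6}\right) = 54 \left(17 - \frac{2}{3}\right) = 54 \cdot \frac{49}{3} = 882$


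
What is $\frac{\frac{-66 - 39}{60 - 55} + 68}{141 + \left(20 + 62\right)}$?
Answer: $\frac{47}{223} \approx 0.21076$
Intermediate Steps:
$\frac{\frac{-66 - 39}{60 - 55} + 68}{141 + \left(20 + 62\right)} = \frac{- \frac{105}{5} + 68}{141 + 82} = \frac{\left(-105\right) \frac{1}{5} + 68}{223} = \left(-21 + 68\right) \frac{1}{223} = 47 \cdot \frac{1}{223} = \frac{47}{223}$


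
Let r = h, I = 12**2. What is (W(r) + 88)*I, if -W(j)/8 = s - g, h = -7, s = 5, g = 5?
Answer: 12672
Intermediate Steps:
I = 144
r = -7
W(j) = 0 (W(j) = -8*(5 - 1*5) = -8*(5 - 5) = -8*0 = 0)
(W(r) + 88)*I = (0 + 88)*144 = 88*144 = 12672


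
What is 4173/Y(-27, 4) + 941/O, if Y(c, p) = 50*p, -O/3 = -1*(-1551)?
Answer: 19228769/930600 ≈ 20.663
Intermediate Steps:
O = -4653 (O = -(-3)*(-1551) = -3*1551 = -4653)
4173/Y(-27, 4) + 941/O = 4173/((50*4)) + 941/(-4653) = 4173/200 + 941*(-1/4653) = 4173*(1/200) - 941/4653 = 4173/200 - 941/4653 = 19228769/930600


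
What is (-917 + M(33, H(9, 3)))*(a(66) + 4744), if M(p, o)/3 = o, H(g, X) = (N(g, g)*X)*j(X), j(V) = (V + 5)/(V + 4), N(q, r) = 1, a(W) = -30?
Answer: -29919758/7 ≈ -4.2742e+6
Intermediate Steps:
j(V) = (5 + V)/(4 + V)
H(g, X) = X*(5 + X)/(4 + X) (H(g, X) = (1*X)*((5 + X)/(4 + X)) = X*((5 + X)/(4 + X)) = X*(5 + X)/(4 + X))
M(p, o) = 3*o
(-917 + M(33, H(9, 3)))*(a(66) + 4744) = (-917 + 3*(3*(5 + 3)/(4 + 3)))*(-30 + 4744) = (-917 + 3*(3*8/7))*4714 = (-917 + 3*(3*(⅐)*8))*4714 = (-917 + 3*(24/7))*4714 = (-917 + 72/7)*4714 = -6347/7*4714 = -29919758/7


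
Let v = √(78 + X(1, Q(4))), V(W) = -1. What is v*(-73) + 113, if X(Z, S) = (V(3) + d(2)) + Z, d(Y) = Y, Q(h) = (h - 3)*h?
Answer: 113 - 292*√5 ≈ -539.93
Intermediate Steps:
Q(h) = h*(-3 + h) (Q(h) = (-3 + h)*h = h*(-3 + h))
X(Z, S) = 1 + Z (X(Z, S) = (-1 + 2) + Z = 1 + Z)
v = 4*√5 (v = √(78 + (1 + 1)) = √(78 + 2) = √80 = 4*√5 ≈ 8.9443)
v*(-73) + 113 = (4*√5)*(-73) + 113 = -292*√5 + 113 = 113 - 292*√5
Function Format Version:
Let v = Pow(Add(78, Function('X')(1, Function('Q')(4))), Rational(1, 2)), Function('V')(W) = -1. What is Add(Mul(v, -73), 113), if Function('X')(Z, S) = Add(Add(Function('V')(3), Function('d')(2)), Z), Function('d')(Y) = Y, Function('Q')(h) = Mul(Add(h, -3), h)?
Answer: Add(113, Mul(-292, Pow(5, Rational(1, 2)))) ≈ -539.93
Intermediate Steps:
Function('Q')(h) = Mul(h, Add(-3, h)) (Function('Q')(h) = Mul(Add(-3, h), h) = Mul(h, Add(-3, h)))
Function('X')(Z, S) = Add(1, Z) (Function('X')(Z, S) = Add(Add(-1, 2), Z) = Add(1, Z))
v = Mul(4, Pow(5, Rational(1, 2))) (v = Pow(Add(78, Add(1, 1)), Rational(1, 2)) = Pow(Add(78, 2), Rational(1, 2)) = Pow(80, Rational(1, 2)) = Mul(4, Pow(5, Rational(1, 2))) ≈ 8.9443)
Add(Mul(v, -73), 113) = Add(Mul(Mul(4, Pow(5, Rational(1, 2))), -73), 113) = Add(Mul(-292, Pow(5, Rational(1, 2))), 113) = Add(113, Mul(-292, Pow(5, Rational(1, 2))))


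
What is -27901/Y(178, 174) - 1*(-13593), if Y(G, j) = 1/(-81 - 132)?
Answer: 5956506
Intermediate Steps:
Y(G, j) = -1/213 (Y(G, j) = 1/(-213) = -1/213)
-27901/Y(178, 174) - 1*(-13593) = -27901/(-1/213) - 1*(-13593) = -27901*(-213) + 13593 = 5942913 + 13593 = 5956506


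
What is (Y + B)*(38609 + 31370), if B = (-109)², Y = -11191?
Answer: 48285510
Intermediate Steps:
B = 11881
(Y + B)*(38609 + 31370) = (-11191 + 11881)*(38609 + 31370) = 690*69979 = 48285510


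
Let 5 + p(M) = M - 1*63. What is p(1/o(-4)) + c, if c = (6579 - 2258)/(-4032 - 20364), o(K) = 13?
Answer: -21597841/317148 ≈ -68.100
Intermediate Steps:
p(M) = -68 + M (p(M) = -5 + (M - 1*63) = -5 + (M - 63) = -5 + (-63 + M) = -68 + M)
c = -4321/24396 (c = 4321/(-24396) = 4321*(-1/24396) = -4321/24396 ≈ -0.17712)
p(1/o(-4)) + c = (-68 + 1/13) - 4321/24396 = -883/13 - 4321/24396 = -21597841/317148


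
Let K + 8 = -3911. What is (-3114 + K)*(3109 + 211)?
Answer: -23349560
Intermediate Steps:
K = -3919 (K = -8 - 3911 = -3919)
(-3114 + K)*(3109 + 211) = (-3114 - 3919)*(3109 + 211) = -7033*3320 = -23349560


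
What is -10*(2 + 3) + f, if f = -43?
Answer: -93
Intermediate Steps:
-10*(2 + 3) + f = -10*(2 + 3) - 43 = -10*5 - 43 = -50 - 43 = -93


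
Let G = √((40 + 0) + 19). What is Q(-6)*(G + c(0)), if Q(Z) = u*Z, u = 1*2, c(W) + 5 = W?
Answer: 60 - 12*√59 ≈ -32.174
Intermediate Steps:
c(W) = -5 + W
u = 2
Q(Z) = 2*Z
G = √59 (G = √(40 + 19) = √59 ≈ 7.6811)
Q(-6)*(G + c(0)) = (2*(-6))*(√59 + (-5 + 0)) = -12*(√59 - 5) = -12*(-5 + √59) = 60 - 12*√59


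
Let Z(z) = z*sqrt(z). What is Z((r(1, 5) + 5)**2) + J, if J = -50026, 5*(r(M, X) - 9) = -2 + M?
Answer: -5924741/125 ≈ -47398.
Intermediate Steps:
r(M, X) = 43/5 + M/5 (r(M, X) = 9 + (-2 + M)/5 = 9 + (-2/5 + M/5) = 43/5 + M/5)
Z(z) = z**(3/2)
Z((r(1, 5) + 5)**2) + J = (((43/5 + (1/5)*1) + 5)**2)**(3/2) - 50026 = (((43/5 + 1/5) + 5)**2)**(3/2) - 50026 = ((44/5 + 5)**2)**(3/2) - 50026 = ((69/5)**2)**(3/2) - 50026 = (4761/25)**(3/2) - 50026 = 328509/125 - 50026 = -5924741/125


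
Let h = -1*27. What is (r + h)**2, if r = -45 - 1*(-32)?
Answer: 1600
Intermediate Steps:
r = -13 (r = -45 + 32 = -13)
h = -27
(r + h)**2 = (-13 - 27)**2 = (-40)**2 = 1600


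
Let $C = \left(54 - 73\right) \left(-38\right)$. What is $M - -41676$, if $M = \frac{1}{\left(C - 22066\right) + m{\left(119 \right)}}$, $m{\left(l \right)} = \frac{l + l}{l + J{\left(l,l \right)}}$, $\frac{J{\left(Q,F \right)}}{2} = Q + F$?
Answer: $\frac{4447579363}{106718} \approx 41676.0$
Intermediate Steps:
$C = 722$ ($C = \left(-19\right) \left(-38\right) = 722$)
$J{\left(Q,F \right)} = 2 F + 2 Q$ ($J{\left(Q,F \right)} = 2 \left(Q + F\right) = 2 \left(F + Q\right) = 2 F + 2 Q$)
$m{\left(l \right)} = \frac{2}{5}$ ($m{\left(l \right)} = \frac{l + l}{l + \left(2 l + 2 l\right)} = \frac{2 l}{l + 4 l} = \frac{2 l}{5 l} = 2 l \frac{1}{5 l} = \frac{2}{5}$)
$M = - \frac{5}{106718}$ ($M = \frac{1}{\left(722 - 22066\right) + \frac{2}{5}} = \frac{1}{-21344 + \frac{2}{5}} = \frac{1}{- \frac{106718}{5}} = - \frac{5}{106718} \approx -4.6852 \cdot 10^{-5}$)
$M - -41676 = - \frac{5}{106718} - -41676 = - \frac{5}{106718} + 41676 = \frac{4447579363}{106718}$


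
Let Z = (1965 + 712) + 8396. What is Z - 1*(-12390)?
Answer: 23463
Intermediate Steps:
Z = 11073 (Z = 2677 + 8396 = 11073)
Z - 1*(-12390) = 11073 - 1*(-12390) = 11073 + 12390 = 23463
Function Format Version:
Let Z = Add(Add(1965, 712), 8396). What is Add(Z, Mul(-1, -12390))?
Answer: 23463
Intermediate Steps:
Z = 11073 (Z = Add(2677, 8396) = 11073)
Add(Z, Mul(-1, -12390)) = Add(11073, Mul(-1, -12390)) = Add(11073, 12390) = 23463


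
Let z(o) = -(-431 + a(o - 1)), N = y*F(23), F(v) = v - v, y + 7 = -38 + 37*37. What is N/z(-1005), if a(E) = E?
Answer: 0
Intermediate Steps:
y = 1324 (y = -7 + (-38 + 37*37) = -7 + (-38 + 1369) = -7 + 1331 = 1324)
F(v) = 0
N = 0 (N = 1324*0 = 0)
z(o) = 432 - o (z(o) = -(-431 + (o - 1)) = -(-431 + (-1 + o)) = -(-432 + o) = 432 - o)
N/z(-1005) = 0/(432 - 1*(-1005)) = 0/(432 + 1005) = 0/1437 = 0*(1/1437) = 0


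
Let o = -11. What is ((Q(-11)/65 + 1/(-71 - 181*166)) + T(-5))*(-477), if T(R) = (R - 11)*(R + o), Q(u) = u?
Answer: -36868085939/302120 ≈ -1.2203e+5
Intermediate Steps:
T(R) = (-11 + R)² (T(R) = (R - 11)*(R - 11) = (-11 + R)*(-11 + R) = (-11 + R)²)
((Q(-11)/65 + 1/(-71 - 181*166)) + T(-5))*(-477) = ((-11/65 + 1/(-71 - 181*166)) + (121 + (-5)² - 22*(-5)))*(-477) = ((-11*1/65 + (1/166)/(-252)) + (121 + 25 + 110))*(-477) = ((-11/65 - 1/252*1/166) + 256)*(-477) = ((-11/65 - 1/41832) + 256)*(-477) = (-460217/2719080 + 256)*(-477) = (695624263/2719080)*(-477) = -36868085939/302120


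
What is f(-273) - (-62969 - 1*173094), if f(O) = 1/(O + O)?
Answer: 128890397/546 ≈ 2.3606e+5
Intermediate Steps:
f(O) = 1/(2*O)
f(-273) - (-62969 - 1*173094) = (1/2)/(-273) - (-62969 - 1*173094) = (1/2)*(-1/273) - (-62969 - 173094) = -1/546 - 1*(-236063) = -1/546 + 236063 = 128890397/546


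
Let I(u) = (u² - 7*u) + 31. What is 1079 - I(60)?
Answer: -2132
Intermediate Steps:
I(u) = 31 + u² - 7*u
1079 - I(60) = 1079 - (31 + 60² - 7*60) = 1079 - (31 + 3600 - 420) = 1079 - 1*3211 = 1079 - 3211 = -2132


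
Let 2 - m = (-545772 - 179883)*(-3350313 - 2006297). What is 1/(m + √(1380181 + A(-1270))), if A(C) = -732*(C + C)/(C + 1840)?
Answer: -73853965761412/287074118878306104021516361 - 13*√2955165/287074118878306104021516361 ≈ -2.5726e-13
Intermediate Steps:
A(C) = -1464*C/(1840 + C) (A(C) = -732*2*C/(1840 + C) = -1464*C/(1840 + C))
m = -3887050829548 (m = 2 - (-545772 - 179883)*(-3350313 - 2006297) = 2 - (-725655)*(-5356610) = 2 - 1*3887050829550 = 2 - 3887050829550 = -3887050829548)
1/(m + √(1380181 + A(-1270))) = 1/(-3887050829548 + √(1380181 - 1464*(-1270)/(1840 - 1270))) = 1/(-3887050829548 + √(1380181 - 1464*(-1270)/570)) = 1/(-3887050829548 + √(1380181 - 1464*(-1270)*1/570)) = 1/(-3887050829548 + √(1380181 + 61976/19)) = 1/(-3887050829548 + √(26285415/19)) = 1/(-3887050829548 + 13*√2955165/19)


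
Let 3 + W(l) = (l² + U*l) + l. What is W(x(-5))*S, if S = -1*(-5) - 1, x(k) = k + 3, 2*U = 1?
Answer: -8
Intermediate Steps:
U = ½ (U = (½)*1 = ½ ≈ 0.50000)
x(k) = 3 + k
W(l) = -3 + l² + 3*l/2 (W(l) = -3 + ((l² + l/2) + l) = -3 + (l² + 3*l/2) = -3 + l² + 3*l/2)
S = 4 (S = 5 - 1 = 4)
W(x(-5))*S = (-3 + (3 - 5)² + 3*(3 - 5)/2)*4 = (-3 + (-2)² + (3/2)*(-2))*4 = (-3 + 4 - 3)*4 = -2*4 = -8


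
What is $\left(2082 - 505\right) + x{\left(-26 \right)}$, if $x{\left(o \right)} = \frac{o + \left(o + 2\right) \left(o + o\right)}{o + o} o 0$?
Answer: $1577$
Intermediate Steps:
$x{\left(o \right)} = 0$ ($x{\left(o \right)} = \frac{o + \left(2 + o\right) 2 o}{2 o} o 0 = \left(o + 2 o \left(2 + o\right)\right) \frac{1}{2 o} o 0 = \frac{o + 2 o \left(2 + o\right)}{2 o} o 0 = \left(\frac{o}{2} + o \left(2 + o\right)\right) 0 = 0$)
$\left(2082 - 505\right) + x{\left(-26 \right)} = \left(2082 - 505\right) + 0 = 1577 + 0 = 1577$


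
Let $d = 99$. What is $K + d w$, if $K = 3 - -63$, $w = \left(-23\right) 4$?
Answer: $-9042$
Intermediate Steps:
$w = -92$
$K = 66$ ($K = 3 + 63 = 66$)
$K + d w = 66 + 99 \left(-92\right) = 66 - 9108 = -9042$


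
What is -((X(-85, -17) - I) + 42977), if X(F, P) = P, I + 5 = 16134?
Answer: -26831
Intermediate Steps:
I = 16129 (I = -5 + 16134 = 16129)
-((X(-85, -17) - I) + 42977) = -((-17 - 1*16129) + 42977) = -((-17 - 16129) + 42977) = -(-16146 + 42977) = -1*26831 = -26831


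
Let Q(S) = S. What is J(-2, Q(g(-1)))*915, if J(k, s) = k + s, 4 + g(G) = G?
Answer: -6405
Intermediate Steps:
g(G) = -4 + G
J(-2, Q(g(-1)))*915 = (-2 + (-4 - 1))*915 = (-2 - 5)*915 = -7*915 = -6405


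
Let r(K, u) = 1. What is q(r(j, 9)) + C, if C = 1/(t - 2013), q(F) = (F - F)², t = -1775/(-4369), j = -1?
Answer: -4369/8793022 ≈ -0.00049687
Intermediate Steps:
t = 1775/4369 (t = -1775*(-1/4369) = 1775/4369 ≈ 0.40627)
q(F) = 0 (q(F) = 0² = 0)
C = -4369/8793022 (C = 1/(1775/4369 - 2013) = 1/(-8793022/4369) = -4369/8793022 ≈ -0.00049687)
q(r(j, 9)) + C = 0 - 4369/8793022 = -4369/8793022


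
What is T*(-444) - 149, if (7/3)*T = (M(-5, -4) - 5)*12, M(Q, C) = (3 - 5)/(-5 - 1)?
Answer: 10507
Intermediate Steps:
M(Q, C) = ⅓ (M(Q, C) = -2/(-6) = -2*(-⅙) = ⅓)
T = -24 (T = 3*((⅓ - 5)*12)/7 = 3*(-14/3*12)/7 = (3/7)*(-56) = -24)
T*(-444) - 149 = -24*(-444) - 149 = 10656 - 149 = 10507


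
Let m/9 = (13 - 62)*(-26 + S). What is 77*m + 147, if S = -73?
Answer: 3361890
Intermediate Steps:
m = 43659 (m = 9*((13 - 62)*(-26 - 73)) = 9*(-49*(-99)) = 9*4851 = 43659)
77*m + 147 = 77*43659 + 147 = 3361743 + 147 = 3361890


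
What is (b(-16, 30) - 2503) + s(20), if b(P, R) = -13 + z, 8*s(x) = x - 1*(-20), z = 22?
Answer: -2489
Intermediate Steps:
s(x) = 5/2 + x/8 (s(x) = (x - 1*(-20))/8 = (x + 20)/8 = (20 + x)/8 = 5/2 + x/8)
b(P, R) = 9 (b(P, R) = -13 + 22 = 9)
(b(-16, 30) - 2503) + s(20) = (9 - 2503) + (5/2 + (⅛)*20) = -2494 + (5/2 + 5/2) = -2494 + 5 = -2489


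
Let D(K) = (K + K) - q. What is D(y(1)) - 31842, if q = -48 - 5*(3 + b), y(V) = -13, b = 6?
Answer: -31775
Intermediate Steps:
q = -93 (q = -48 - 5*(3 + 6) = -48 - 5*9 = -48 - 45 = -93)
D(K) = 93 + 2*K (D(K) = (K + K) - 1*(-93) = 2*K + 93 = 93 + 2*K)
D(y(1)) - 31842 = (93 + 2*(-13)) - 31842 = (93 - 26) - 31842 = 67 - 31842 = -31775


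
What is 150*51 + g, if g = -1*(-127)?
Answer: 7777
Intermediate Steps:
g = 127
150*51 + g = 150*51 + 127 = 7650 + 127 = 7777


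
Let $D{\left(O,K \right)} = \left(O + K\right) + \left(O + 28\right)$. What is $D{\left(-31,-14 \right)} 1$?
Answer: $-48$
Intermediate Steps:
$D{\left(O,K \right)} = 28 + K + 2 O$ ($D{\left(O,K \right)} = \left(K + O\right) + \left(28 + O\right) = 28 + K + 2 O$)
$D{\left(-31,-14 \right)} 1 = \left(28 - 14 + 2 \left(-31\right)\right) 1 = \left(28 - 14 - 62\right) 1 = \left(-48\right) 1 = -48$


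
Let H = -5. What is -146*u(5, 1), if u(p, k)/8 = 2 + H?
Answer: 3504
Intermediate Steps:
u(p, k) = -24 (u(p, k) = 8*(2 - 5) = 8*(-3) = -24)
-146*u(5, 1) = -146*(-24) = 3504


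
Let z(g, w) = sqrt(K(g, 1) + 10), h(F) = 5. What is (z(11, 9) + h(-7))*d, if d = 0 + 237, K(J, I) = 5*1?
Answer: 1185 + 237*sqrt(15) ≈ 2102.9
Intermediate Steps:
K(J, I) = 5
z(g, w) = sqrt(15) (z(g, w) = sqrt(5 + 10) = sqrt(15))
d = 237
(z(11, 9) + h(-7))*d = (sqrt(15) + 5)*237 = (5 + sqrt(15))*237 = 1185 + 237*sqrt(15)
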